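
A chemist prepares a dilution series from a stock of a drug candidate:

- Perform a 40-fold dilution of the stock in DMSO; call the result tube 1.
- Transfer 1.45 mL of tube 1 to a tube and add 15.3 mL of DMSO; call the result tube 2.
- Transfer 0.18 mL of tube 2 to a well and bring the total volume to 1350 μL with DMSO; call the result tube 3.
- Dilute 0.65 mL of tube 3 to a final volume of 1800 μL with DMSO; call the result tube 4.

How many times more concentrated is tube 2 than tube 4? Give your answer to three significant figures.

Step 1: 40-fold → factor 40
Step 2: 1.45 mL + 15.3 mL = 16.75 mL total → factor 16.75/1.45 = 11.552
Step 3: 0.18 mL brought to 1350 μL → factor 1.35/0.18 = 7.5
Step 4: 0.65 mL brought to 1800 μL → factor 1.8/0.65 = 2.7692
Dilution factor to tube 2 = 462.07; to tube 4 = 9596.8
[tube 2]/[tube 4] = (factor to tube 4)/(factor to tube 2) = 9596.8/462.07 = 20.8

20.8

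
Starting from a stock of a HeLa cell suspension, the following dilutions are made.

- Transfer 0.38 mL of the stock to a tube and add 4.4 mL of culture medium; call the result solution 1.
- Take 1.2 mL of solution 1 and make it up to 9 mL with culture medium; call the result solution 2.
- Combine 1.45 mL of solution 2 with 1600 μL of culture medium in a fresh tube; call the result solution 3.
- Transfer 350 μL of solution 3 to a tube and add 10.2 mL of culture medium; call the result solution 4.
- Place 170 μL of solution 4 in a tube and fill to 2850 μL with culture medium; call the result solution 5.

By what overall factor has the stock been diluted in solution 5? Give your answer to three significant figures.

1.00 × 10^5

Step 1: 0.38 mL + 4.4 mL = 4.78 mL total → factor 4.78/0.38 = 12.579
Step 2: 1.2 mL brought to 9 mL → factor 9/1.2 = 7.5
Step 3: 1.45 mL + 1600 μL = 3.05 mL total → factor 3.05/1.45 = 2.1034
Step 4: 350 μL + 10.2 mL = 10550 μL total → factor 10550/350 = 30.143
Step 5: 170 μL brought to 2850 μL → factor 2850/170 = 16.765
Overall dilution factor = 12.579 × 7.5 × 2.1034 × 30.143 × 16.765 = 1.0028 × 10^5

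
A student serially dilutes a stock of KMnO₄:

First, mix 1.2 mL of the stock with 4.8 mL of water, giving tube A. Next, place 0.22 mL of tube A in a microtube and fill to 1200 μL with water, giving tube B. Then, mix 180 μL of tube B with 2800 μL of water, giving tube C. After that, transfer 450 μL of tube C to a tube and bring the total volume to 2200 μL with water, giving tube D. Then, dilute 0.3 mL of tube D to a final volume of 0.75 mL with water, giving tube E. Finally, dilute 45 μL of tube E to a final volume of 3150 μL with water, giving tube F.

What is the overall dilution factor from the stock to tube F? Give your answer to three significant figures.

3.86 × 10^5

Step 1: 1.2 mL + 4.8 mL = 6 mL total → factor 6/1.2 = 5
Step 2: 0.22 mL brought to 1200 μL → factor 1.2/0.22 = 5.4545
Step 3: 180 μL + 2800 μL = 2980 μL total → factor 2980/180 = 16.556
Step 4: 450 μL brought to 2200 μL → factor 2200/450 = 4.8889
Step 5: 0.3 mL brought to 0.75 mL → factor 0.75/0.3 = 2.5
Step 6: 45 μL brought to 3150 μL → factor 3150/45 = 70
Overall dilution factor = 5 × 5.4545 × 16.556 × 4.8889 × 2.5 × 70 = 3.863 × 10^5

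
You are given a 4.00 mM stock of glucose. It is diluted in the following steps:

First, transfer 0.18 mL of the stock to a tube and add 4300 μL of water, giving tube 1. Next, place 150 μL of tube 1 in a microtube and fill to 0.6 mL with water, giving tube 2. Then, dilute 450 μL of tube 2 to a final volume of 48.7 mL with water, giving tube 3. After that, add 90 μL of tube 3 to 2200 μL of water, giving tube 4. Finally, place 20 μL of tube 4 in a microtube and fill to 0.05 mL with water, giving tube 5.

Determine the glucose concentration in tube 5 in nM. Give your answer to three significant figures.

5.84 nM

Step 1: 0.18 mL + 4300 μL = 4.48 mL total → factor 4.48/0.18 = 24.889
Step 2: 150 μL brought to 0.6 mL → factor 600/150 = 4
Step 3: 450 μL brought to 48.7 mL → factor 48700/450 = 108.22
Step 4: 90 μL + 2200 μL = 2290 μL total → factor 2290/90 = 25.444
Step 5: 20 μL brought to 0.05 mL → factor 50/20 = 2.5
Overall dilution factor = 24.889 × 4 × 108.22 × 25.444 × 2.5 = 6.8535 × 10^5
Final = 4.00 mM / 6.8535 × 10^5 = 5.836 × 10^-6 mM = 5.84 nM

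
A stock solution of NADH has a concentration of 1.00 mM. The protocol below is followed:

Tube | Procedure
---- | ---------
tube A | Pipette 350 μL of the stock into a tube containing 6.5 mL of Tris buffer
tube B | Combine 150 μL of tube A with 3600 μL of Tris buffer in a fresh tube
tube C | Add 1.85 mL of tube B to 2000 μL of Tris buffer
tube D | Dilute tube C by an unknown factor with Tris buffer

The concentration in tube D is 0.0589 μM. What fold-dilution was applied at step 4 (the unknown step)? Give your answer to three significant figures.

Step 1: 350 μL + 6.5 mL = 6850 μL total → factor 6850/350 = 19.571
Step 2: 150 μL + 3600 μL = 3750 μL total → factor 3750/150 = 25
Step 3: 1.85 mL + 2000 μL = 3.85 mL total → factor 3.85/1.85 = 2.0811
Step 4: unknown factor x
Product of known-step factors = 1018.2
Overall factor = 1.00 mM / (0.0589 μM) = 16978
x = 16978 / 1018.2 = 16.7

16.7-fold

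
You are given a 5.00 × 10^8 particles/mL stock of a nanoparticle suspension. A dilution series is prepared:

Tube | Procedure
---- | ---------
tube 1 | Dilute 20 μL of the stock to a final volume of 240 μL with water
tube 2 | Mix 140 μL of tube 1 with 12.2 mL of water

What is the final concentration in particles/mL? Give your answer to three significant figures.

4.73 × 10^5 particles/mL

Step 1: 20 μL brought to 240 μL → factor 240/20 = 12
Step 2: 140 μL + 12.2 mL = 12340 μL total → factor 12340/140 = 88.143
Overall dilution factor = 12 × 88.143 = 1057.7
Final = 5.00 × 10^8 particles/mL / 1057.7 = 4.73 × 10^5 particles/mL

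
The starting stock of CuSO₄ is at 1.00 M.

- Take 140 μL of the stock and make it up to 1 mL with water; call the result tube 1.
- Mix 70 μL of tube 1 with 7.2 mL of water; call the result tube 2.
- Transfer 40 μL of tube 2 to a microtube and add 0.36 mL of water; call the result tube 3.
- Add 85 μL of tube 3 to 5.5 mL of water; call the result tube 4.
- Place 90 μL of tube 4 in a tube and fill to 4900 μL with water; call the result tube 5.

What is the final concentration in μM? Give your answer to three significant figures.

0.0377 μM

Step 1: 140 μL brought to 1 mL → factor 1000/140 = 7.1429
Step 2: 70 μL + 7.2 mL = 7270 μL total → factor 7270/70 = 103.86
Step 3: 40 μL + 0.36 mL = 400 μL total → factor 400/40 = 10
Step 4: 85 μL + 5.5 mL = 5585 μL total → factor 5585/85 = 65.706
Step 5: 90 μL brought to 4900 μL → factor 4900/90 = 54.444
Overall dilution factor = 7.1429 × 103.86 × 10 × 65.706 × 54.444 = 2.6538 × 10^7
Final = 1.00 M / 2.6538 × 10^7 = 3.768 × 10^-8 M = 0.0377 μM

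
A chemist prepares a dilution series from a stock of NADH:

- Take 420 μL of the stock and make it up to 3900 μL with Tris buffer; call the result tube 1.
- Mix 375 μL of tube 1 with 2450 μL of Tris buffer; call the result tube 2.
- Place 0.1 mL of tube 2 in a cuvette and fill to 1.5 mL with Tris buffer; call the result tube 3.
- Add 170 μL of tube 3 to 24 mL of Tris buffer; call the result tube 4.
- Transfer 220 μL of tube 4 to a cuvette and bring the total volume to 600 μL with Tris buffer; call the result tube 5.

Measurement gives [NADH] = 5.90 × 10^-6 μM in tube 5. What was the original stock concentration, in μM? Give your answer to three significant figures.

Step 1: 420 μL brought to 3900 μL → factor 3900/420 = 9.2857
Step 2: 375 μL + 2450 μL = 2825 μL total → factor 2825/375 = 7.5333
Step 3: 0.1 mL brought to 1.5 mL → factor 1.5/0.1 = 15
Step 4: 170 μL + 24 mL = 24170 μL total → factor 24170/170 = 142.18
Step 5: 220 μL brought to 600 μL → factor 600/220 = 2.7273
Overall dilution factor = 9.2857 × 7.5333 × 15 × 142.18 × 2.7273 = 4.0686 × 10^5
Stock = 5.90 × 10^-6 μM × 4.0686 × 10^5 = 2.40 μM

2.40 μM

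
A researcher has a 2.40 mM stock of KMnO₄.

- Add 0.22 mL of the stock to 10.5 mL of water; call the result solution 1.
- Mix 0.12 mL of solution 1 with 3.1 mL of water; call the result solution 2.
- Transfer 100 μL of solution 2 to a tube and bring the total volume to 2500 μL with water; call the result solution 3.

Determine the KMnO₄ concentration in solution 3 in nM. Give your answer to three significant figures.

73.4 nM

Step 1: 0.22 mL + 10.5 mL = 10.72 mL total → factor 10.72/0.22 = 48.727
Step 2: 0.12 mL + 3.1 mL = 3.22 mL total → factor 3.22/0.12 = 26.833
Step 3: 100 μL brought to 2500 μL → factor 2500/100 = 25
Overall dilution factor = 48.727 × 26.833 × 25 = 32688
Final = 2.40 mM / 32688 = 7.342 × 10^-5 mM = 73.4 nM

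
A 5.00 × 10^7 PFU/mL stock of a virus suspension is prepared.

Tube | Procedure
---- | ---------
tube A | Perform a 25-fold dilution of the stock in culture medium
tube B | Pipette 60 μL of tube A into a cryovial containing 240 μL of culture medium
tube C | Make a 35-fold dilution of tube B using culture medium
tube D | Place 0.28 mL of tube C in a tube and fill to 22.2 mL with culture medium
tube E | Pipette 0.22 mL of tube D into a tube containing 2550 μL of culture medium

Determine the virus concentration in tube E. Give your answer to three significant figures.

11.4 PFU/mL

Step 1: 25-fold → factor 25
Step 2: 60 μL + 240 μL = 300 μL total → factor 300/60 = 5
Step 3: 35-fold → factor 35
Step 4: 0.28 mL brought to 22.2 mL → factor 22.2/0.28 = 79.286
Step 5: 0.22 mL + 2550 μL = 2.77 mL total → factor 2.77/0.22 = 12.591
Overall dilution factor = 25 × 5 × 35 × 79.286 × 12.591 = 4.3675 × 10^6
Final = 5.00 × 10^7 PFU/mL / 4.3675 × 10^6 = 11.4 PFU/mL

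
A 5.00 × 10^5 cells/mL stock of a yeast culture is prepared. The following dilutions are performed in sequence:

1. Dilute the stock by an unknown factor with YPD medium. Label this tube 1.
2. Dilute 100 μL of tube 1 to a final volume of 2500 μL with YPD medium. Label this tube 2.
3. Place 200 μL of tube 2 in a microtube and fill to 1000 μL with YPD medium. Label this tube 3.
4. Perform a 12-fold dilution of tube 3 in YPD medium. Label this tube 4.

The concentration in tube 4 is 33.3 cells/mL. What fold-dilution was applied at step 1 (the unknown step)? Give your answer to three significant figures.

Step 1: unknown factor x
Step 2: 100 μL brought to 2500 μL → factor 2500/100 = 25
Step 3: 200 μL brought to 1000 μL → factor 1000/200 = 5
Step 4: 12-fold → factor 12
Product of known-step factors = 1500
Overall factor = 5.00 × 10^5 cells/mL / (33.3 cells/mL) = 15015
x = 15015 / 1500 = 10.0

10.0-fold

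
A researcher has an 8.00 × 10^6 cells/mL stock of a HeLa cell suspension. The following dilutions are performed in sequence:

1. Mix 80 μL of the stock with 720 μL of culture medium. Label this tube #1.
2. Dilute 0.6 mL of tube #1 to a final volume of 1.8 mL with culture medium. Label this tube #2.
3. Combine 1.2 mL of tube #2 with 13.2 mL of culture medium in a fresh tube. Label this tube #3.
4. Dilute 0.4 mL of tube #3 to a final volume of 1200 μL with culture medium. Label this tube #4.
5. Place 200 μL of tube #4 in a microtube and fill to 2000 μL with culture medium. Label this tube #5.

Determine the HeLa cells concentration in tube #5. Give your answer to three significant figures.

741 cells/mL

Step 1: 80 μL + 720 μL = 800 μL total → factor 800/80 = 10
Step 2: 0.6 mL brought to 1.8 mL → factor 1.8/0.6 = 3
Step 3: 1.2 mL + 13.2 mL = 14.4 mL total → factor 14.4/1.2 = 12
Step 4: 0.4 mL brought to 1200 μL → factor 1.2/0.4 = 3
Step 5: 200 μL brought to 2000 μL → factor 2000/200 = 10
Overall dilution factor = 10 × 3 × 12 × 3 × 10 = 10800
Final = 8.00 × 10^6 cells/mL / 10800 = 741 cells/mL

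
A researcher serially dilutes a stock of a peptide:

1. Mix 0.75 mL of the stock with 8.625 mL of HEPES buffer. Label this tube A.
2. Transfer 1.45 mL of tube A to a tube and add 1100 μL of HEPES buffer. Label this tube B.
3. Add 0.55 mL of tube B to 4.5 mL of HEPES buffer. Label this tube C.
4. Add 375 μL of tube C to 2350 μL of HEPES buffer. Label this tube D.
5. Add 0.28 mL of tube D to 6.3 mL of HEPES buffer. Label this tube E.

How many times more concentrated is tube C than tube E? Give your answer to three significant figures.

171

Step 1: 0.75 mL + 8.625 mL = 9.375 mL total → factor 9.375/0.75 = 12.5
Step 2: 1.45 mL + 1100 μL = 2.55 mL total → factor 2.55/1.45 = 1.7586
Step 3: 0.55 mL + 4.5 mL = 5.05 mL total → factor 5.05/0.55 = 9.1818
Step 4: 375 μL + 2350 μL = 2725 μL total → factor 2725/375 = 7.2667
Step 5: 0.28 mL + 6.3 mL = 6.58 mL total → factor 6.58/0.28 = 23.5
Dilution factor to tube C = 201.84; to tube E = 34468
[tube C]/[tube E] = (factor to tube E)/(factor to tube C) = 34468/201.84 = 171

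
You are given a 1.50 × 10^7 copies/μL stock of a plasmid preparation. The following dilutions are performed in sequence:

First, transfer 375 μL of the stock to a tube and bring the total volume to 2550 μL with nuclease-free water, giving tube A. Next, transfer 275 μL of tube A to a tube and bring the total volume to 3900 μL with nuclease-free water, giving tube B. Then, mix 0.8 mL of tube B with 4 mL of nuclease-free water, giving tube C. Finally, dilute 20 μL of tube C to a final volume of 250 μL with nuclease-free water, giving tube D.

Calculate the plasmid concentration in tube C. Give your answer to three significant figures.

Step 1: 375 μL brought to 2550 μL → factor 2550/375 = 6.8
Step 2: 275 μL brought to 3900 μL → factor 3900/275 = 14.182
Step 3: 0.8 mL + 4 mL = 4.8 mL total → factor 4.8/0.8 = 6
Dilution factor through tube C = 6.8 × 14.182 × 6 = 578.62
[tube C] = 1.50 × 10^7 copies/μL / 578.62 = 2.59 × 10^4 copies/μL

2.59 × 10^4 copies/μL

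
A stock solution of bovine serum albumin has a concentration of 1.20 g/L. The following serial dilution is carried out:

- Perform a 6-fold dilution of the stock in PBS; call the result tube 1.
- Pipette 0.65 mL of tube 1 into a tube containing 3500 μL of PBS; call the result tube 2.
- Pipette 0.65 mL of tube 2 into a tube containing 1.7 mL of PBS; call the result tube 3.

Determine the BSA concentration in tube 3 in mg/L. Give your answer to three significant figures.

Step 1: 6-fold → factor 6
Step 2: 0.65 mL + 3500 μL = 4.15 mL total → factor 4.15/0.65 = 6.3846
Step 3: 0.65 mL + 1.7 mL = 2.35 mL total → factor 2.35/0.65 = 3.6154
Overall dilution factor = 6 × 6.3846 × 3.6154 = 138.5
Final = 1.20 g/L / 138.5 = 0.008664 g/L = 8.66 mg/L

8.66 mg/L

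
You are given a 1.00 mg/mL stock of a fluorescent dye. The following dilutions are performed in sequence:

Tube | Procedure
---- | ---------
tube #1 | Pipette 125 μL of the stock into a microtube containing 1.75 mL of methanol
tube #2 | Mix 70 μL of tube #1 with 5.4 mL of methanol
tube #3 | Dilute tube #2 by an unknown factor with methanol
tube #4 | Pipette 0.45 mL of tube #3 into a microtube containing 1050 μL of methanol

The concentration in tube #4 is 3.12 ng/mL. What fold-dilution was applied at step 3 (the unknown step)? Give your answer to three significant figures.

Step 1: 125 μL + 1.75 mL = 1875 μL total → factor 1875/125 = 15
Step 2: 70 μL + 5.4 mL = 5470 μL total → factor 5470/70 = 78.143
Step 3: unknown factor x
Step 4: 0.45 mL + 1050 μL = 1.5 mL total → factor 1.5/0.45 = 3.3333
Product of known-step factors = 3907.1
Overall factor = 1.00 mg/mL / (3.12 ng/mL) = 3.2051 × 10^5
x = 3.2051 × 10^5 / 3907.1 = 82.0

82.0-fold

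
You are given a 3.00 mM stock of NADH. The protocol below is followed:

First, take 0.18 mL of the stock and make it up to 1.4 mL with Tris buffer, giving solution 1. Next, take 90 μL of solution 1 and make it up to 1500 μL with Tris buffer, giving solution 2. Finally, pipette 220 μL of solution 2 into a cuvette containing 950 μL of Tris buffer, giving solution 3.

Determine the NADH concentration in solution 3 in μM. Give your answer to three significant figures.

4.35 μM

Step 1: 0.18 mL brought to 1.4 mL → factor 1.4/0.18 = 7.7778
Step 2: 90 μL brought to 1500 μL → factor 1500/90 = 16.667
Step 3: 220 μL + 950 μL = 1170 μL total → factor 1170/220 = 5.3182
Overall dilution factor = 7.7778 × 16.667 × 5.3182 = 689.39
Final = 3.00 mM / 689.39 = 0.004352 mM = 4.35 μM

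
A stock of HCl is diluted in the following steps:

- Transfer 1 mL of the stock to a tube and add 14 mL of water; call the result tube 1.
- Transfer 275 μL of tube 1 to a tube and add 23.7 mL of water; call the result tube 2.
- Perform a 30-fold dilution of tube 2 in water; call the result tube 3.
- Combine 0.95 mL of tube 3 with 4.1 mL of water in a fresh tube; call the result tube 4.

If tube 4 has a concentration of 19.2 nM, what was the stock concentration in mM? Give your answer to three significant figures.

4.00 mM

Step 1: 1 mL + 14 mL = 15 mL total → factor 15/1 = 15
Step 2: 275 μL + 23.7 mL = 23975 μL total → factor 23975/275 = 87.182
Step 3: 30-fold → factor 30
Step 4: 0.95 mL + 4.1 mL = 5.05 mL total → factor 5.05/0.95 = 5.3158
Overall dilution factor = 15 × 87.182 × 30 × 5.3158 = 2.0855 × 10^5
Stock = 19.2 nM × 2.0855 × 10^5 = 4.004 × 10^6 nM = 4.00 mM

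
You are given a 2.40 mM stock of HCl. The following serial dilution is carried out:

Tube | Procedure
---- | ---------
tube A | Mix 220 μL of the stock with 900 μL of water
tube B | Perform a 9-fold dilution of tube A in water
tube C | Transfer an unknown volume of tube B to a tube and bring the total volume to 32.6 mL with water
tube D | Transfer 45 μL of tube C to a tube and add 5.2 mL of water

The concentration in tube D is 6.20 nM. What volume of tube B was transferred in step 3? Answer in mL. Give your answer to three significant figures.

0.450 mL

Step 1: 220 μL + 900 μL = 1120 μL total → factor 1120/220 = 5.0909
Step 2: 9-fold → factor 9
Step 3: v brought to 32.6 mL → factor = 32.6 mL/v
Step 4: 45 μL + 5.2 mL = 5245 μL total → factor 5245/45 = 116.56
Product of known-step factors = 5340.4
Overall factor = 2.40 mM / (6.20 nM) = 3.871 × 10^5
Step-3 factor = 3.871 × 10^5 / 5340.4 = 72.485
v = 32.6 mL / 72.485 = 0.450 mL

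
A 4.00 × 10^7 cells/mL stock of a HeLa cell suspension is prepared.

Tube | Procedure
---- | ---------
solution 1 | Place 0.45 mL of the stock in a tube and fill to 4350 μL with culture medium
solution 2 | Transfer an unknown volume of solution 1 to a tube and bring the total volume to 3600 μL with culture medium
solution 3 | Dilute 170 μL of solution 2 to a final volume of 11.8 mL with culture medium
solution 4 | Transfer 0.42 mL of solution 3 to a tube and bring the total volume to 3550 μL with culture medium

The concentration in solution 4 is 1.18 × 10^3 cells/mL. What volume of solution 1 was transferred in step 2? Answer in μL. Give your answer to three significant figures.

Step 1: 0.45 mL brought to 4350 μL → factor 4.35/0.45 = 9.6667
Step 2: v brought to 3600 μL → factor = 3600 μL/v
Step 3: 170 μL brought to 11.8 mL → factor 11800/170 = 69.412
Step 4: 0.42 mL brought to 3550 μL → factor 3.55/0.42 = 8.4524
Product of known-step factors = 5671.4
Overall factor = 4.00 × 10^7 cells/mL / (1.18 × 10^3 cells/mL) = 33898
Step-2 factor = 33898 / 5671.4 = 5.9771
v = 3600 μL / 5.9771 = 602 μL

602 μL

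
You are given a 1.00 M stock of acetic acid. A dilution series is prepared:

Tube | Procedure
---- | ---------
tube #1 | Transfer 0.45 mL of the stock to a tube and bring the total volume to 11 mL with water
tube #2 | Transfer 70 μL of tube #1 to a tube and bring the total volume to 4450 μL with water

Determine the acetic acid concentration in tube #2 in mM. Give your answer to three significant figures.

Step 1: 0.45 mL brought to 11 mL → factor 11/0.45 = 24.444
Step 2: 70 μL brought to 4450 μL → factor 4450/70 = 63.571
Overall dilution factor = 24.444 × 63.571 = 1554
Final = 1.00 M / 1554 = 0.0006435 M = 0.644 mM

0.644 mM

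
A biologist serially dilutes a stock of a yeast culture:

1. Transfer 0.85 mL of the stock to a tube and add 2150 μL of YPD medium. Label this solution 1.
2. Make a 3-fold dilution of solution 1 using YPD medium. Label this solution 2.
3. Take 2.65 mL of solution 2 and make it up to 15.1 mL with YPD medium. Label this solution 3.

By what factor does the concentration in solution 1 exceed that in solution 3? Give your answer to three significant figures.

17.1

Step 1: 0.85 mL + 2150 μL = 3 mL total → factor 3/0.85 = 3.5294
Step 2: 3-fold → factor 3
Step 3: 2.65 mL brought to 15.1 mL → factor 15.1/2.65 = 5.6981
Dilution factor to solution 1 = 3.5294; to solution 3 = 60.333
[solution 1]/[solution 3] = (factor to solution 3)/(factor to solution 1) = 60.333/3.5294 = 17.1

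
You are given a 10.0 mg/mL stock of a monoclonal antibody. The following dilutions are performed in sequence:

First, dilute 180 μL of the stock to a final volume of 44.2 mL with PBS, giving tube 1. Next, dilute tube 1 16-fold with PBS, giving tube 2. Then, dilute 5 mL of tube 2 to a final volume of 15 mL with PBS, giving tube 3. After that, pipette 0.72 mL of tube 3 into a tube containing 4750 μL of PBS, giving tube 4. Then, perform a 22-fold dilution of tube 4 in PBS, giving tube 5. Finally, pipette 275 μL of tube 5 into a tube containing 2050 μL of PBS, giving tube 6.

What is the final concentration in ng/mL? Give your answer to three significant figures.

Step 1: 180 μL brought to 44.2 mL → factor 44200/180 = 245.56
Step 2: 16-fold → factor 16
Step 3: 5 mL brought to 15 mL → factor 15/5 = 3
Step 4: 0.72 mL + 4750 μL = 5.47 mL total → factor 5.47/0.72 = 7.5972
Step 5: 22-fold → factor 22
Step 6: 275 μL + 2050 μL = 2325 μL total → factor 2325/275 = 8.4545
Overall dilution factor = 245.56 × 16 × 3 × 7.5972 × 22 × 8.4545 = 1.6656 × 10^7
Final = 10.0 mg/mL / 1.6656 × 10^7 = 6.004 × 10^-7 mg/mL = 0.600 ng/mL

0.600 ng/mL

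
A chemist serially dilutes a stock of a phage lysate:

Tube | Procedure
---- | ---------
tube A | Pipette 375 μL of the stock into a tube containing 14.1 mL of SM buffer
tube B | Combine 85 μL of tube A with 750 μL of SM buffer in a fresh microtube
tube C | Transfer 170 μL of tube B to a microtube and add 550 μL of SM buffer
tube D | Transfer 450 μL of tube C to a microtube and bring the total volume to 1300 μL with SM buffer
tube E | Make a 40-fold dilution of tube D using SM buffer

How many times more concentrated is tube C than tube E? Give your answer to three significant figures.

Step 1: 375 μL + 14.1 mL = 14475 μL total → factor 14475/375 = 38.6
Step 2: 85 μL + 750 μL = 835 μL total → factor 835/85 = 9.8235
Step 3: 170 μL + 550 μL = 720 μL total → factor 720/170 = 4.2353
Step 4: 450 μL brought to 1300 μL → factor 1300/450 = 2.8889
Step 5: 40-fold → factor 40
Dilution factor to tube C = 1606; to tube E = 1.8558 × 10^5
[tube C]/[tube E] = (factor to tube E)/(factor to tube C) = 1.8558 × 10^5/1606 = 116

116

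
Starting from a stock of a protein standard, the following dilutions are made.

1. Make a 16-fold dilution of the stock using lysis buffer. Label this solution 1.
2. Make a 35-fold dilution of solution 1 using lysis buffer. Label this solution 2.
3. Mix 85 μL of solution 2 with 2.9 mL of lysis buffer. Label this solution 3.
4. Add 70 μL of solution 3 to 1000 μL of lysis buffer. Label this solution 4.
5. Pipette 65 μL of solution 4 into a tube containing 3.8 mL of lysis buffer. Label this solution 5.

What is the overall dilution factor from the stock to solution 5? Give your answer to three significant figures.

Step 1: 16-fold → factor 16
Step 2: 35-fold → factor 35
Step 3: 85 μL + 2.9 mL = 2985 μL total → factor 2985/85 = 35.118
Step 4: 70 μL + 1000 μL = 1070 μL total → factor 1070/70 = 15.286
Step 5: 65 μL + 3.8 mL = 3865 μL total → factor 3865/65 = 59.462
Overall dilution factor = 16 × 35 × 35.118 × 15.286 × 59.462 = 1.7875 × 10^7

1.79 × 10^7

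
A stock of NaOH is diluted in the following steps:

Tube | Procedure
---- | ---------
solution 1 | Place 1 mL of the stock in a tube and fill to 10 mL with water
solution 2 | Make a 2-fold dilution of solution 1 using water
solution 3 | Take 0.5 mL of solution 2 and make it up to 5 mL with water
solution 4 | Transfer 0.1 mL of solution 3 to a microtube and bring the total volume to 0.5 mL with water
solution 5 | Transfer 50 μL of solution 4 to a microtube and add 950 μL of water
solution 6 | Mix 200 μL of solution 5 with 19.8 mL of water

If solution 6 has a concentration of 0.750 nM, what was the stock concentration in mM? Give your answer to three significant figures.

Step 1: 1 mL brought to 10 mL → factor 10/1 = 10
Step 2: 2-fold → factor 2
Step 3: 0.5 mL brought to 5 mL → factor 5/0.5 = 10
Step 4: 0.1 mL brought to 0.5 mL → factor 0.5/0.1 = 5
Step 5: 50 μL + 950 μL = 1000 μL total → factor 1000/50 = 20
Step 6: 200 μL + 19.8 mL = 20000 μL total → factor 20000/200 = 100
Overall dilution factor = 10 × 2 × 10 × 5 × 20 × 100 = 2 × 10^6
Stock = 0.750 nM × 2 × 10^6 = 1.500 × 10^6 nM = 1.50 mM

1.50 mM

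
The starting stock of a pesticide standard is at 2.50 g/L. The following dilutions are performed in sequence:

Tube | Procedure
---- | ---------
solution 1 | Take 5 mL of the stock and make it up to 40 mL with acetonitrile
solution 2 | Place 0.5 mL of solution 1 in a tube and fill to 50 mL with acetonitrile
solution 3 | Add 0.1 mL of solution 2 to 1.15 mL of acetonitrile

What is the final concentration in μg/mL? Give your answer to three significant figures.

Step 1: 5 mL brought to 40 mL → factor 40/5 = 8
Step 2: 0.5 mL brought to 50 mL → factor 50/0.5 = 100
Step 3: 0.1 mL + 1.15 mL = 1.25 mL total → factor 1.25/0.1 = 12.5
Overall dilution factor = 8 × 100 × 12.5 = 10000
Final = 2.50 g/L / 10000 = 0.0002500 g/L = 0.250 μg/mL

0.250 μg/mL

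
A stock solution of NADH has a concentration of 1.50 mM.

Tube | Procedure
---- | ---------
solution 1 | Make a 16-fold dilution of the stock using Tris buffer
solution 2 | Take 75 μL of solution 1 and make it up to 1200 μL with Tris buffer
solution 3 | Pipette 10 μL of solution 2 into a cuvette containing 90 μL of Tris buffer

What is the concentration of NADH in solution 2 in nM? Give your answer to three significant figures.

5.86 × 10^3 nM

Step 1: 16-fold → factor 16
Step 2: 75 μL brought to 1200 μL → factor 1200/75 = 16
Dilution factor through solution 2 = 16 × 16 = 256
[solution 2] = 1.50 mM / 256 = 0.005859 mM = 5.86 × 10^3 nM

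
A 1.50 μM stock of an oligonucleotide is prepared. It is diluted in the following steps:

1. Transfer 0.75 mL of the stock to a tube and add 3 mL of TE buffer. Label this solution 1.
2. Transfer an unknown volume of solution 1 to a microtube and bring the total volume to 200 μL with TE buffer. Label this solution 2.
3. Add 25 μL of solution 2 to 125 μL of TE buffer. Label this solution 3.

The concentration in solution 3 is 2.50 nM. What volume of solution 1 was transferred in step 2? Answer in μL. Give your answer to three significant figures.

10.0 μL

Step 1: 0.75 mL + 3 mL = 3.75 mL total → factor 3.75/0.75 = 5
Step 2: v brought to 200 μL → factor = 200 μL/v
Step 3: 25 μL + 125 μL = 150 μL total → factor 150/25 = 6
Product of known-step factors = 30
Overall factor = 1.50 μM / (2.50 nM) = 600
Step-2 factor = 600 / 30 = 20
v = 200 μL / 20 = 10.0 μL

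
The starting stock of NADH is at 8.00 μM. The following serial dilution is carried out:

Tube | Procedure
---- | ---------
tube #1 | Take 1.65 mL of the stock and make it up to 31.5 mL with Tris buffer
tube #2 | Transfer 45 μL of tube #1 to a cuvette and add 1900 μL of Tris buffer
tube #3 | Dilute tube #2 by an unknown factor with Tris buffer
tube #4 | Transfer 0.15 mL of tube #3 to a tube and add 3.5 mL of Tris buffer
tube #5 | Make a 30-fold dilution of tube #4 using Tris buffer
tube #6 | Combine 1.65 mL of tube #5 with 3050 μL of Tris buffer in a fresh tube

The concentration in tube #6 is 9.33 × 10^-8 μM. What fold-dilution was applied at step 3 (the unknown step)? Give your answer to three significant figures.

Step 1: 1.65 mL brought to 31.5 mL → factor 31.5/1.65 = 19.091
Step 2: 45 μL + 1900 μL = 1945 μL total → factor 1945/45 = 43.222
Step 3: unknown factor x
Step 4: 0.15 mL + 3.5 mL = 3.65 mL total → factor 3.65/0.15 = 24.333
Step 5: 30-fold → factor 30
Step 6: 1.65 mL + 3050 μL = 4.7 mL total → factor 4.7/1.65 = 2.8485
Product of known-step factors = 1.7158 × 10^6
Overall factor = 8.00 μM / (9.33 × 10^-8 μM) = 8.5745 × 10^7
x = 8.5745 × 10^7 / 1.7158 × 10^6 = 50.0

50.0-fold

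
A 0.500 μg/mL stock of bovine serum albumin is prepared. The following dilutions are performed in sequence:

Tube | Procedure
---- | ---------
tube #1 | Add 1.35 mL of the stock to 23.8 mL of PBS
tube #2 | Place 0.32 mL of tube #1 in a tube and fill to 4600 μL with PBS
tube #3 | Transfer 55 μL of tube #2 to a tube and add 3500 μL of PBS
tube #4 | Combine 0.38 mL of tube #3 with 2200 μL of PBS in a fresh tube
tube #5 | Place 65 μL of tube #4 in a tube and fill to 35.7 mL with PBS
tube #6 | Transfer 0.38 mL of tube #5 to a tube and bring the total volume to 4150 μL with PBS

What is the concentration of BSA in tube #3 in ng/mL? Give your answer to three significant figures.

0.0289 ng/mL

Step 1: 1.35 mL + 23.8 mL = 25.15 mL total → factor 25.15/1.35 = 18.63
Step 2: 0.32 mL brought to 4600 μL → factor 4.6/0.32 = 14.375
Step 3: 55 μL + 3500 μL = 3555 μL total → factor 3555/55 = 64.636
Dilution factor through tube #3 = 18.63 × 14.375 × 64.636 = 17310
[tube #3] = 0.500 μg/mL / 17310 = 2.889 × 10^-5 μg/mL = 0.0289 ng/mL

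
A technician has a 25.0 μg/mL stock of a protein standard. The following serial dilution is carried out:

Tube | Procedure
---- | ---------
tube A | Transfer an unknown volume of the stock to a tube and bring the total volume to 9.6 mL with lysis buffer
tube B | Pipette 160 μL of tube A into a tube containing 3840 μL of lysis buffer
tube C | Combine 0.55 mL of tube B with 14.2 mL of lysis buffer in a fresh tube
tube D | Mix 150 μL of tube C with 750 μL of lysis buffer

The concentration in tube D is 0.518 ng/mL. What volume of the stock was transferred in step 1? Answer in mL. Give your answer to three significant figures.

Step 1: v brought to 9.6 mL → factor = 9.6 mL/v
Step 2: 160 μL + 3840 μL = 4000 μL total → factor 4000/160 = 25
Step 3: 0.55 mL + 14.2 mL = 14.75 mL total → factor 14.75/0.55 = 26.818
Step 4: 150 μL + 750 μL = 900 μL total → factor 900/150 = 6
Product of known-step factors = 4022.7
Overall factor = 25.0 μg/mL / (0.518 ng/mL) = 48263
Step-1 factor = 48263 / 4022.7 = 11.997
v = 9.6 mL / 11.997 = 0.800 mL

0.800 mL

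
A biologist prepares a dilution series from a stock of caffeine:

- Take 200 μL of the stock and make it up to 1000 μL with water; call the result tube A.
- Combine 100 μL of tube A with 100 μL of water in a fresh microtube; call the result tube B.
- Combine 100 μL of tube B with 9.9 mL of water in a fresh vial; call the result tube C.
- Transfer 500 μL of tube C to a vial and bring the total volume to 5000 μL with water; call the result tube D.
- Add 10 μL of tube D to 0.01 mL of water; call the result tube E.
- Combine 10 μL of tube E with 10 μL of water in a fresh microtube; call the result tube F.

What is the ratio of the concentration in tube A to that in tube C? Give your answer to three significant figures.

200

Step 1: 200 μL brought to 1000 μL → factor 1000/200 = 5
Step 2: 100 μL + 100 μL = 200 μL total → factor 200/100 = 2
Step 3: 100 μL + 9.9 mL = 10000 μL total → factor 10000/100 = 100
Dilution factor to tube A = 5; to tube C = 1000
[tube A]/[tube C] = (factor to tube C)/(factor to tube A) = 1000/5 = 200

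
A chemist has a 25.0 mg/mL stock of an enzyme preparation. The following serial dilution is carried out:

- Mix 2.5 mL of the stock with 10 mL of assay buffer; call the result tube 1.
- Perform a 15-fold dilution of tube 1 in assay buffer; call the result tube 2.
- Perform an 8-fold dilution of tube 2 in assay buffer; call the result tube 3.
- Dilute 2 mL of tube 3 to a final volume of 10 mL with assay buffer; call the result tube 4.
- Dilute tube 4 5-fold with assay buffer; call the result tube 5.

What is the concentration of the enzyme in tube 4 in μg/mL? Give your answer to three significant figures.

8.33 μg/mL

Step 1: 2.5 mL + 10 mL = 12.5 mL total → factor 12.5/2.5 = 5
Step 2: 15-fold → factor 15
Step 3: 8-fold → factor 8
Step 4: 2 mL brought to 10 mL → factor 10/2 = 5
Dilution factor through tube 4 = 5 × 15 × 8 × 5 = 3000
[tube 4] = 25.0 mg/mL / 3000 = 0.008333 mg/mL = 8.33 μg/mL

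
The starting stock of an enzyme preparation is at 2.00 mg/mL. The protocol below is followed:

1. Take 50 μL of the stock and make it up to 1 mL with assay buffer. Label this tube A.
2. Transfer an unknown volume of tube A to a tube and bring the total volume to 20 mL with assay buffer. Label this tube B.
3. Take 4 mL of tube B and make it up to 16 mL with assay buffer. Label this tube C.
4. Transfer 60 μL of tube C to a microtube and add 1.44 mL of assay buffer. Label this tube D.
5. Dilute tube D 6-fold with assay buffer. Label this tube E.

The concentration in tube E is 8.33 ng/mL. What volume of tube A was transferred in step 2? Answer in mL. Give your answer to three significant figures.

1.00 mL

Step 1: 50 μL brought to 1 mL → factor 1000/50 = 20
Step 2: v brought to 20 mL → factor = 20 mL/v
Step 3: 4 mL brought to 16 mL → factor 16/4 = 4
Step 4: 60 μL + 1.44 mL = 1500 μL total → factor 1500/60 = 25
Step 5: 6-fold → factor 6
Product of known-step factors = 12000
Overall factor = 2.00 mg/mL / (8.33 ng/mL) = 2.401 × 10^5
Step-2 factor = 2.401 × 10^5 / 12000 = 20.008
v = 20 mL / 20.008 = 1.00 mL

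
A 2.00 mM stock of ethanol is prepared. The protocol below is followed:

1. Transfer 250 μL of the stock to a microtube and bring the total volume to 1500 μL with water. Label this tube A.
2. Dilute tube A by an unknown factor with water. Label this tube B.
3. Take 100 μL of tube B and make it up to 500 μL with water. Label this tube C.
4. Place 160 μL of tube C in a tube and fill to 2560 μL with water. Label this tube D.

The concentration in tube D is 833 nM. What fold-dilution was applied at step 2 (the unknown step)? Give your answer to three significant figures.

Step 1: 250 μL brought to 1500 μL → factor 1500/250 = 6
Step 2: unknown factor x
Step 3: 100 μL brought to 500 μL → factor 500/100 = 5
Step 4: 160 μL brought to 2560 μL → factor 2560/160 = 16
Product of known-step factors = 480
Overall factor = 2.00 mM / (833 nM) = 2401
x = 2401 / 480 = 5.00

5.00-fold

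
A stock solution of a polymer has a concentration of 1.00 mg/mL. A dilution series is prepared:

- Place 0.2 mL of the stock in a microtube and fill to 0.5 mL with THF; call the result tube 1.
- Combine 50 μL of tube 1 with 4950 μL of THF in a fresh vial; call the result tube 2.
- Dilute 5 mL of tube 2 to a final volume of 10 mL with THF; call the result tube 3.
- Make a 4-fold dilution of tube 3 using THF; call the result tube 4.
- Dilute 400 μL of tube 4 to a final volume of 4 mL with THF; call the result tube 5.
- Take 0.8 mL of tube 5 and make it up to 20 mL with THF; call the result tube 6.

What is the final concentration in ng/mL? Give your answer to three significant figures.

Step 1: 0.2 mL brought to 0.5 mL → factor 0.5/0.2 = 2.5
Step 2: 50 μL + 4950 μL = 5000 μL total → factor 5000/50 = 100
Step 3: 5 mL brought to 10 mL → factor 10/5 = 2
Step 4: 4-fold → factor 4
Step 5: 400 μL brought to 4 mL → factor 4000/400 = 10
Step 6: 0.8 mL brought to 20 mL → factor 20/0.8 = 25
Overall dilution factor = 2.5 × 100 × 2 × 4 × 10 × 25 = 5 × 10^5
Final = 1.00 mg/mL / 5 × 10^5 = 2.000 × 10^-6 mg/mL = 2.00 ng/mL

2.00 ng/mL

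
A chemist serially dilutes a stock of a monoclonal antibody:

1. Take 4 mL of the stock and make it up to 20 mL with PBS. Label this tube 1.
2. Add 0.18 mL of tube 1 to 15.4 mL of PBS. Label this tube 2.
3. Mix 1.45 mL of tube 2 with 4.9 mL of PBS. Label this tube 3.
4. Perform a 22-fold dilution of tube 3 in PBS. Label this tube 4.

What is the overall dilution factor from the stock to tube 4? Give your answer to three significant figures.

4.17 × 10^4

Step 1: 4 mL brought to 20 mL → factor 20/4 = 5
Step 2: 0.18 mL + 15.4 mL = 15.58 mL total → factor 15.58/0.18 = 86.556
Step 3: 1.45 mL + 4.9 mL = 6.35 mL total → factor 6.35/1.45 = 4.3793
Step 4: 22-fold → factor 22
Overall dilution factor = 5 × 86.556 × 4.3793 × 22 = 41696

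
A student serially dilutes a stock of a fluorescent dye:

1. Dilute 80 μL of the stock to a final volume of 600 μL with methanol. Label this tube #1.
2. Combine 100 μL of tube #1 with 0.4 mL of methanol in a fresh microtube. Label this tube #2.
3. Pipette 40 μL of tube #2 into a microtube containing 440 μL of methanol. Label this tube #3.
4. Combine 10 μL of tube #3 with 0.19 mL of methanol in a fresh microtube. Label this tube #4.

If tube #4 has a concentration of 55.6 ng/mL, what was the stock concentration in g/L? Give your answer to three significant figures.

Step 1: 80 μL brought to 600 μL → factor 600/80 = 7.5
Step 2: 100 μL + 0.4 mL = 500 μL total → factor 500/100 = 5
Step 3: 40 μL + 440 μL = 480 μL total → factor 480/40 = 12
Step 4: 10 μL + 0.19 mL = 200 μL total → factor 200/10 = 20
Overall dilution factor = 7.5 × 5 × 12 × 20 = 9000
Stock = 55.6 ng/mL × 9000 = 5.004 × 10^5 ng/mL = 0.500 g/L

0.500 g/L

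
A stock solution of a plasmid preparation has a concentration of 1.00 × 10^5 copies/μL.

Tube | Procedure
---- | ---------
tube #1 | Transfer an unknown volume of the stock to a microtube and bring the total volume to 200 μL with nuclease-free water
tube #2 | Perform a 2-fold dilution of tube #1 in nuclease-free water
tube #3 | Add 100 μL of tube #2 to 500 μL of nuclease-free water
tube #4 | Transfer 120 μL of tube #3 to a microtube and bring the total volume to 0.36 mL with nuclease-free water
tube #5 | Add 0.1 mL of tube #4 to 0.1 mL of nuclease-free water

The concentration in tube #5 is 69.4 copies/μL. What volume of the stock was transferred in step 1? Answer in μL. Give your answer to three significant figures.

9.99 μL

Step 1: v brought to 200 μL → factor = 200 μL/v
Step 2: 2-fold → factor 2
Step 3: 100 μL + 500 μL = 600 μL total → factor 600/100 = 6
Step 4: 120 μL brought to 0.36 mL → factor 360/120 = 3
Step 5: 0.1 mL + 0.1 mL = 0.2 mL total → factor 0.2/0.1 = 2
Product of known-step factors = 72
Overall factor = 1.00 × 10^5 copies/μL / (69.4 copies/μL) = 1440.9
Step-1 factor = 1440.9 / 72 = 20.013
v = 200 μL / 20.013 = 9.99 μL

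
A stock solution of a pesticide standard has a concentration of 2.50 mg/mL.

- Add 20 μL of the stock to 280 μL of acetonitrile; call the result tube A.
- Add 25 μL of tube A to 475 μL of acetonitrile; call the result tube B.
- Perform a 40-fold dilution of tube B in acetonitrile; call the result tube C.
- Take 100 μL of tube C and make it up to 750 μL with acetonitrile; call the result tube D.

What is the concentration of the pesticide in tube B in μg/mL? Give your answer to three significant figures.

Step 1: 20 μL + 280 μL = 300 μL total → factor 300/20 = 15
Step 2: 25 μL + 475 μL = 500 μL total → factor 500/25 = 20
Dilution factor through tube B = 15 × 20 = 300
[tube B] = 2.50 mg/mL / 300 = 0.008333 mg/mL = 8.33 μg/mL

8.33 μg/mL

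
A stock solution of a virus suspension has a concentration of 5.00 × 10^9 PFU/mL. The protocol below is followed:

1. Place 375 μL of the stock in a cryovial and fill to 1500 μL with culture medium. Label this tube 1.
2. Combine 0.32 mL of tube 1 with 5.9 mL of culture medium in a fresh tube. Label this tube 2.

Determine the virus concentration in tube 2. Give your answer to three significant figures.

Step 1: 375 μL brought to 1500 μL → factor 1500/375 = 4
Step 2: 0.32 mL + 5.9 mL = 6.22 mL total → factor 6.22/0.32 = 19.438
Overall dilution factor = 4 × 19.438 = 77.75
Final = 5.00 × 10^9 PFU/mL / 77.75 = 6.43 × 10^7 PFU/mL

6.43 × 10^7 PFU/mL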